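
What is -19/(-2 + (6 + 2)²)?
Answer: -19/62 ≈ -0.30645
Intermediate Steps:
-19/(-2 + (6 + 2)²) = -19/(-2 + 8²) = -19/(-2 + 64) = -19/62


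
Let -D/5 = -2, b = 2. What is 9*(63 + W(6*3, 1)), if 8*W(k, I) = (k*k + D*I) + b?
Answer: 945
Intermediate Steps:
D = 10 (D = -5*(-2) = 10)
W(k, I) = 1/4 + k**2/8 + 5*I/4 (W(k, I) = ((k*k + 10*I) + 2)/8 = ((k**2 + 10*I) + 2)/8 = (2 + k**2 + 10*I)/8 = 1/4 + k**2/8 + 5*I/4)
9*(63 + W(6*3, 1)) = 9*(63 + (1/4 + (6*3)**2/8 + (5/4)*1)) = 9*(63 + (1/4 + (1/8)*18**2 + 5/4)) = 9*(63 + (1/4 + (1/8)*324 + 5/4)) = 9*(63 + (1/4 + 81/2 + 5/4)) = 9*(63 + 42) = 9*105 = 945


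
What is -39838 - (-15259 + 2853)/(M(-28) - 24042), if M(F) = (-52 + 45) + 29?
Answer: -478460583/12010 ≈ -39839.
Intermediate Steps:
M(F) = 22 (M(F) = -7 + 29 = 22)
-39838 - (-15259 + 2853)/(M(-28) - 24042) = -39838 - (-15259 + 2853)/(22 - 24042) = -39838 - (-12406)/(-24020) = -39838 - (-12406)*(-1)/24020 = -39838 - 1*6203/12010 = -39838 - 6203/12010 = -478460583/12010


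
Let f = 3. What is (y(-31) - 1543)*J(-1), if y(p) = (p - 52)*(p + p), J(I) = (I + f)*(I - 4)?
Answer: -36030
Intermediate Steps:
J(I) = (-4 + I)*(3 + I) (J(I) = (I + 3)*(I - 4) = (3 + I)*(-4 + I) = (-4 + I)*(3 + I))
y(p) = 2*p*(-52 + p) (y(p) = (-52 + p)*(2*p) = 2*p*(-52 + p))
(y(-31) - 1543)*J(-1) = (2*(-31)*(-52 - 31) - 1543)*(-12 + (-1)² - 1*(-1)) = (2*(-31)*(-83) - 1543)*(-12 + 1 + 1) = (5146 - 1543)*(-10) = 3603*(-10) = -36030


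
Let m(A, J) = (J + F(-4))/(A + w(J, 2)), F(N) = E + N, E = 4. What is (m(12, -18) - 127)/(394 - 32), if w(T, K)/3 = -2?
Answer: -65/181 ≈ -0.35912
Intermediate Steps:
w(T, K) = -6 (w(T, K) = 3*(-2) = -6)
F(N) = 4 + N
m(A, J) = J/(-6 + A) (m(A, J) = (J + (4 - 4))/(A - 6) = (J + 0)/(-6 + A) = J/(-6 + A))
(m(12, -18) - 127)/(394 - 32) = (-18/(-6 + 12) - 127)/(394 - 32) = (-18/6 - 127)/362 = (-18*1/6 - 127)*(1/362) = (-3 - 127)*(1/362) = -130*1/362 = -65/181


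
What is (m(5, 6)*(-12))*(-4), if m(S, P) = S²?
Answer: 1200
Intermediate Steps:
(m(5, 6)*(-12))*(-4) = (5²*(-12))*(-4) = (25*(-12))*(-4) = -300*(-4) = 1200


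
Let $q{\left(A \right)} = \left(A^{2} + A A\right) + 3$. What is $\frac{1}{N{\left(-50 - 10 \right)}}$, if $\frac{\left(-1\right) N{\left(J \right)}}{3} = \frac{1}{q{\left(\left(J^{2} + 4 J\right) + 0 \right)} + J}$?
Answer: $-7526381$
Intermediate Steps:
$q{\left(A \right)} = 3 + 2 A^{2}$ ($q{\left(A \right)} = \left(A^{2} + A^{2}\right) + 3 = 2 A^{2} + 3 = 3 + 2 A^{2}$)
$N{\left(J \right)} = - \frac{3}{3 + J + 2 \left(J^{2} + 4 J\right)^{2}}$ ($N{\left(J \right)} = - \frac{3}{\left(3 + 2 \left(\left(J^{2} + 4 J\right) + 0\right)^{2}\right) + J} = - \frac{3}{\left(3 + 2 \left(J^{2} + 4 J\right)^{2}\right) + J} = - \frac{3}{3 + J + 2 \left(J^{2} + 4 J\right)^{2}}$)
$\frac{1}{N{\left(-50 - 10 \right)}} = \frac{1}{\left(-3\right) \frac{1}{3 - 60 + 2 \left(-50 - 10\right)^{2} \left(4 - 60\right)^{2}}} = \frac{1}{\left(-3\right) \frac{1}{3 - 60 + 2 \left(-60\right)^{2} \left(4 - 60\right)^{2}}} = \frac{1}{\left(-3\right) \frac{1}{3 - 60 + 2 \cdot 3600 \left(-56\right)^{2}}} = \frac{1}{\left(-3\right) \frac{1}{3 - 60 + 2 \cdot 3600 \cdot 3136}} = \frac{1}{\left(-3\right) \frac{1}{3 - 60 + 22579200}} = \frac{1}{\left(-3\right) \frac{1}{22579143}} = \frac{1}{- \frac{1}{7526381}} = -7526381$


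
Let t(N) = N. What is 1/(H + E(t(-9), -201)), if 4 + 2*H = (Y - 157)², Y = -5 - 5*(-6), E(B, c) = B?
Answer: 1/8701 ≈ 0.00011493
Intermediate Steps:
Y = 25 (Y = -5 + 30 = 25)
H = 8710 (H = -2 + (25 - 157)²/2 = -2 + (½)*(-132)² = -2 + (½)*17424 = -2 + 8712 = 8710)
1/(H + E(t(-9), -201)) = 1/(8710 - 9) = 1/8701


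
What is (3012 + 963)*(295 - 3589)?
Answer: -13093650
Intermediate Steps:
(3012 + 963)*(295 - 3589) = 3975*(-3294) = -13093650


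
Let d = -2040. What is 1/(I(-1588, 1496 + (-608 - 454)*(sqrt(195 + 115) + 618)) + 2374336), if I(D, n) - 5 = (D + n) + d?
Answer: 1715893/2943939155809 + 1062*sqrt(310)/2943939155809 ≈ 5.8921e-7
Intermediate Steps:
I(D, n) = -2035 + D + n (I(D, n) = 5 + ((D + n) - 2040) = 5 + (-2040 + D + n) = -2035 + D + n)
1/(I(-1588, 1496 + (-608 - 454)*(sqrt(195 + 115) + 618)) + 2374336) = 1/((-2035 - 1588 + (1496 + (-608 - 454)*(sqrt(195 + 115) + 618))) + 2374336) = 1/((-2035 - 1588 + (1496 - 1062*(sqrt(310) + 618))) + 2374336) = 1/((-2035 - 1588 + (1496 - 1062*(618 + sqrt(310)))) + 2374336) = 1/((-2035 - 1588 + (1496 + (-656316 - 1062*sqrt(310)))) + 2374336) = 1/((-2035 - 1588 + (-654820 - 1062*sqrt(310))) + 2374336) = 1/((-658443 - 1062*sqrt(310)) + 2374336) = 1/(1715893 - 1062*sqrt(310))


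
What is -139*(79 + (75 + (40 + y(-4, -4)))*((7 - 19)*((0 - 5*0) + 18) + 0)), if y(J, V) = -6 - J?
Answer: 3381731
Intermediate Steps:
-139*(79 + (75 + (40 + y(-4, -4)))*((7 - 19)*((0 - 5*0) + 18) + 0)) = -139*(79 + (75 + (40 + (-6 - 1*(-4))))*((7 - 19)*((0 - 5*0) + 18) + 0)) = -139*(79 + (75 + (40 + (-6 + 4)))*(-12*((0 + 0) + 18) + 0)) = -139*(79 + (75 + (40 - 2))*(-12*(0 + 18) + 0)) = -139*(79 + (75 + 38)*(-12*18 + 0)) = -139*(79 + 113*(-216 + 0)) = -139*(79 + 113*(-216)) = -139*(79 - 24408) = -139*(-24329) = 3381731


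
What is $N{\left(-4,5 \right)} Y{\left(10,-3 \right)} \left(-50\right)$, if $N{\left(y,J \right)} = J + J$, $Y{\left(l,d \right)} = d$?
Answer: $1500$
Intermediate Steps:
$N{\left(y,J \right)} = 2 J$
$N{\left(-4,5 \right)} Y{\left(10,-3 \right)} \left(-50\right) = 2 \cdot 5 \left(-3\right) \left(-50\right) = 10 \left(-3\right) \left(-50\right) = \left(-30\right) \left(-50\right) = 1500$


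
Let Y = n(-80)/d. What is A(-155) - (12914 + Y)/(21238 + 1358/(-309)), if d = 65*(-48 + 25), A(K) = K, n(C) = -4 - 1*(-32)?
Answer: -763178020309/4904485040 ≈ -155.61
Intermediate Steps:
n(C) = 28 (n(C) = -4 + 32 = 28)
d = -1495 (d = 65*(-23) = -1495)
Y = -28/1495 (Y = 28/(-1495) = 28*(-1/1495) = -28/1495 ≈ -0.018729)
A(-155) - (12914 + Y)/(21238 + 1358/(-309)) = -155 - (12914 - 28/1495)/(21238 + 1358/(-309)) = -155 - 19306402/(1495*(21238 + 1358*(-1/309))) = -155 - 19306402/(1495*(21238 - 1358/309)) = -155 - 19306402/(1495*6561184/309) = -155 - 19306402*309/(1495*6561184) = -155 - 1*2982839109/4904485040 = -155 - 2982839109/4904485040 = -763178020309/4904485040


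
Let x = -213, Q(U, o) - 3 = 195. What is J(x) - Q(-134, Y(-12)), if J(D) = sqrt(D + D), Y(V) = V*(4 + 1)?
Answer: -198 + I*sqrt(426) ≈ -198.0 + 20.64*I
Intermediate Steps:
Y(V) = 5*V (Y(V) = V*5 = 5*V)
Q(U, o) = 198 (Q(U, o) = 3 + 195 = 198)
J(D) = sqrt(2)*sqrt(D) (J(D) = sqrt(2*D) = sqrt(2)*sqrt(D))
J(x) - Q(-134, Y(-12)) = sqrt(2)*sqrt(-213) - 1*198 = sqrt(2)*(I*sqrt(213)) - 198 = I*sqrt(426) - 198 = -198 + I*sqrt(426)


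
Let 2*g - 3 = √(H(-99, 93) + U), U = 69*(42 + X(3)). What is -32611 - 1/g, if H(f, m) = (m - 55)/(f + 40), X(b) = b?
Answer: -2977808066/91313 - √10806263/91313 ≈ -32611.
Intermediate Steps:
H(f, m) = (-55 + m)/(40 + f)
U = 3105 (U = 69*(42 + 3) = 69*45 = 3105)
g = 3/2 + √10806263/118 (g = 3/2 + √((-55 + 93)/(40 - 99) + 3105)/2 = 3/2 + √(38/(-59) + 3105)/2 = 3/2 + √(-1/59*38 + 3105)/2 = 3/2 + √(-38/59 + 3105)/2 = 3/2 + √(183157/59)/2 = 3/2 + (√10806263/59)/2 = 3/2 + √10806263/118 ≈ 29.358)
-32611 - 1/g = -32611 - 1/(3/2 + √10806263/118)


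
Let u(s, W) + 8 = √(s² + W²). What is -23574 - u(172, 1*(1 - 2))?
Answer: -23566 - √29585 ≈ -23738.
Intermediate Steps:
u(s, W) = -8 + √(W² + s²) (u(s, W) = -8 + √(s² + W²) = -8 + √(W² + s²))
-23574 - u(172, 1*(1 - 2)) = -23574 - (-8 + √((1*(1 - 2))² + 172²)) = -23574 - (-8 + √((1*(-1))² + 29584)) = -23574 - (-8 + √((-1)² + 29584)) = -23574 - (-8 + √(1 + 29584)) = -23574 - (-8 + √29585) = -23574 + (8 - √29585) = -23566 - √29585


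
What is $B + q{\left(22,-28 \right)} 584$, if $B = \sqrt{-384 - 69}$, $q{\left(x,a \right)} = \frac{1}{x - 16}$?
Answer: $\frac{292}{3} + i \sqrt{453} \approx 97.333 + 21.284 i$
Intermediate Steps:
$q{\left(x,a \right)} = \frac{1}{-16 + x}$
$B = i \sqrt{453}$ ($B = \sqrt{-453} = i \sqrt{453} \approx 21.284 i$)
$B + q{\left(22,-28 \right)} 584 = i \sqrt{453} + \frac{1}{-16 + 22} \cdot 584 = i \sqrt{453} + \frac{1}{6} \cdot 584 = i \sqrt{453} + \frac{292}{3} = \frac{292}{3} + i \sqrt{453}$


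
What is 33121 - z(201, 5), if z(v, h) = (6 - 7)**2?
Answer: 33120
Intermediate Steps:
z(v, h) = 1 (z(v, h) = (-1)**2 = 1)
33121 - z(201, 5) = 33121 - 1*1 = 33121 - 1 = 33120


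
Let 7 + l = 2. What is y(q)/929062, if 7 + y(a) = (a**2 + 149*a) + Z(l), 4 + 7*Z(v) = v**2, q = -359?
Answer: 37693/464531 ≈ 0.081142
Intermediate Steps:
l = -5 (l = -7 + 2 = -5)
Z(v) = -4/7 + v**2/7
y(a) = -4 + a**2 + 149*a (y(a) = -7 + ((a**2 + 149*a) + (-4/7 + (1/7)*(-5)**2)) = -7 + ((a**2 + 149*a) + (-4/7 + (1/7)*25)) = -7 + ((a**2 + 149*a) + (-4/7 + 25/7)) = -7 + ((a**2 + 149*a) + 3) = -7 + (3 + a**2 + 149*a) = -4 + a**2 + 149*a)
y(q)/929062 = (-4 + (-359)**2 + 149*(-359))/929062 = (-4 + 128881 - 53491)*(1/929062) = 75386*(1/929062) = 37693/464531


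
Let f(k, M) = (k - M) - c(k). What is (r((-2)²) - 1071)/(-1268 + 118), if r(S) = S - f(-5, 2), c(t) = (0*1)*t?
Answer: 106/115 ≈ 0.92174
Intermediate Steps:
c(t) = 0 (c(t) = 0*t = 0)
f(k, M) = k - M (f(k, M) = (k - M) - 1*0 = (k - M) + 0 = k - M)
r(S) = 7 + S (r(S) = S - (-5 - 1*2) = S - (-5 - 2) = S - 1*(-7) = S + 7 = 7 + S)
(r((-2)²) - 1071)/(-1268 + 118) = ((7 + (-2)²) - 1071)/(-1268 + 118) = ((7 + 4) - 1071)/(-1150) = -(11 - 1071)/1150 = -1/1150*(-1060) = 106/115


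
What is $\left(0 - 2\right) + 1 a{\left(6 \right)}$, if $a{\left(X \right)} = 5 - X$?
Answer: $-3$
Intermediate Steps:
$\left(0 - 2\right) + 1 a{\left(6 \right)} = \left(0 - 2\right) + 1 \left(5 - 6\right) = -2 + 1 \left(-1\right) = -2 - 1 = -3$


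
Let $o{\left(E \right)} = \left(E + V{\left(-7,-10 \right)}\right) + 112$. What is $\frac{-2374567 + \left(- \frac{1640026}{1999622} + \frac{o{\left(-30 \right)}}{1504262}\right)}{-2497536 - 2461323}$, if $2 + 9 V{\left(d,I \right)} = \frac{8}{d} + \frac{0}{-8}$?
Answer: $\frac{112495856617802679158}{234927419771561455197} \approx 0.47885$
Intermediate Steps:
$V{\left(d,I \right)} = - \frac{2}{9} + \frac{8}{9 d}$ ($V{\left(d,I \right)} = - \frac{2}{9} + \frac{\frac{8}{d} + \frac{0}{-8}}{9} = - \frac{2}{9} + \frac{\frac{8}{d} + 0 \left(- \frac{1}{8}\right)}{9} = - \frac{2}{9} + \frac{\frac{8}{d} + 0}{9} = - \frac{2}{9} + \frac{8 \frac{1}{d}}{9} = - \frac{2}{9} + \frac{8}{9 d}$)
$o{\left(E \right)} = \frac{7034}{63} + E$ ($o{\left(E \right)} = \left(E + \frac{2 \left(4 - -7\right)}{9 \left(-7\right)}\right) + 112 = \left(E + \frac{2}{9} \left(- \frac{1}{7}\right) \left(4 + 7\right)\right) + 112 = \left(E + \frac{2}{9} \left(- \frac{1}{7}\right) 11\right) + 112 = \left(E - \frac{22}{63}\right) + 112 = \left(- \frac{22}{63} + E\right) + 112 = \frac{7034}{63} + E$)
$\frac{-2374567 + \left(- \frac{1640026}{1999622} + \frac{o{\left(-30 \right)}}{1504262}\right)}{-2497536 - 2461323} = \frac{-2374567 - \left(\frac{820013}{999811} - \frac{\frac{7034}{63} - 30}{1504262}\right)}{-2497536 - 2461323} = \frac{-2374567 + \left(\left(-1640026\right) \frac{1}{1999622} + \frac{5144}{63} \cdot \frac{1}{1504262}\right)}{-4958859} = \left(-2374567 + \left(- \frac{820013}{999811} + \frac{2572}{47384253}\right)\right) \left(- \frac{1}{4958859}\right) = \left(-2374567 - \frac{38853131941397}{47375297376183}\right) \left(- \frac{1}{4958859}\right) = \left(- \frac{112495856617802679158}{47375297376183}\right) \left(- \frac{1}{4958859}\right) = \frac{112495856617802679158}{234927419771561455197}$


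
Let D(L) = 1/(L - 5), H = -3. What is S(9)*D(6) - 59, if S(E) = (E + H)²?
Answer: -23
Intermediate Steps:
S(E) = (-3 + E)² (S(E) = (E - 3)² = (-3 + E)²)
D(L) = 1/(-5 + L)
S(9)*D(6) - 59 = (-3 + 9)²/(-5 + 6) - 59 = 6²/1 - 59 = 36*1 - 59 = 36 - 59 = -23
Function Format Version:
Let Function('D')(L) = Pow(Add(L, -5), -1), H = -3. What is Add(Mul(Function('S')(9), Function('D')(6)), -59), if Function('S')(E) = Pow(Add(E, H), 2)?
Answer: -23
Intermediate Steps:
Function('S')(E) = Pow(Add(-3, E), 2) (Function('S')(E) = Pow(Add(E, -3), 2) = Pow(Add(-3, E), 2))
Function('D')(L) = Pow(Add(-5, L), -1)
Add(Mul(Function('S')(9), Function('D')(6)), -59) = Add(Mul(Pow(Add(-3, 9), 2), Pow(Add(-5, 6), -1)), -59) = Add(Mul(Pow(6, 2), Pow(1, -1)), -59) = Add(Mul(36, 1), -59) = Add(36, -59) = -23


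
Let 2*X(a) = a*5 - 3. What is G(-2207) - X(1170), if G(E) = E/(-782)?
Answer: -1141985/391 ≈ -2920.7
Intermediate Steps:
G(E) = -E/782 (G(E) = E*(-1/782) = -E/782)
X(a) = -3/2 + 5*a/2 (X(a) = (a*5 - 3)/2 = (5*a - 3)/2 = (-3 + 5*a)/2 = -3/2 + 5*a/2)
G(-2207) - X(1170) = -1/782*(-2207) - (-3/2 + (5/2)*1170) = 2207/782 - (-3/2 + 2925) = 2207/782 - 1*5847/2 = 2207/782 - 5847/2 = -1141985/391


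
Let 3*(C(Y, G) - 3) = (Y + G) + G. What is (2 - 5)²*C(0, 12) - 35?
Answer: 64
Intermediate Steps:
C(Y, G) = 3 + Y/3 + 2*G/3 (C(Y, G) = 3 + ((Y + G) + G)/3 = 3 + ((G + Y) + G)/3 = 3 + (Y + 2*G)/3 = 3 + (Y/3 + 2*G/3) = 3 + Y/3 + 2*G/3)
(2 - 5)²*C(0, 12) - 35 = (2 - 5)²*(3 + (⅓)*0 + (⅔)*12) - 35 = (-3)²*(3 + 0 + 8) - 35 = 9*11 - 35 = 99 - 35 = 64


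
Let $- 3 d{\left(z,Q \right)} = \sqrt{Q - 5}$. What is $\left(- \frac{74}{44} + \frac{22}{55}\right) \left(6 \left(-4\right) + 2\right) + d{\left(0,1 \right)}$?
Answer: $\frac{141}{5} - \frac{2 i}{3} \approx 28.2 - 0.66667 i$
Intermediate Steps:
$d{\left(z,Q \right)} = - \frac{\sqrt{-5 + Q}}{3}$ ($d{\left(z,Q \right)} = - \frac{\sqrt{Q - 5}}{3} = - \frac{\sqrt{-5 + Q}}{3}$)
$\left(- \frac{74}{44} + \frac{22}{55}\right) \left(6 \left(-4\right) + 2\right) + d{\left(0,1 \right)} = \left(- \frac{74}{44} + \frac{22}{55}\right) \left(6 \left(-4\right) + 2\right) - \frac{\sqrt{-5 + 1}}{3} = \left(\left(-74\right) \frac{1}{44} + 22 \cdot \frac{1}{55}\right) \left(-24 + 2\right) - \frac{\sqrt{-4}}{3} = \left(- \frac{37}{22} + \frac{2}{5}\right) \left(-22\right) - \frac{2 i}{3} = \left(- \frac{141}{110}\right) \left(-22\right) - \frac{2 i}{3} = \frac{141}{5} - \frac{2 i}{3}$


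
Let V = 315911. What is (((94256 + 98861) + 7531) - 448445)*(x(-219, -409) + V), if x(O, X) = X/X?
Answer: -78282045864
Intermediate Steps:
x(O, X) = 1
(((94256 + 98861) + 7531) - 448445)*(x(-219, -409) + V) = (((94256 + 98861) + 7531) - 448445)*(1 + 315911) = ((193117 + 7531) - 448445)*315912 = (200648 - 448445)*315912 = -247797*315912 = -78282045864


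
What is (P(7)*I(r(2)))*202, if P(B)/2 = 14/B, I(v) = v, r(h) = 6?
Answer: 4848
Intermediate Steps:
P(B) = 28/B (P(B) = 2*(14/B) = 28/B)
(P(7)*I(r(2)))*202 = ((28/7)*6)*202 = ((28*(⅐))*6)*202 = (4*6)*202 = 24*202 = 4848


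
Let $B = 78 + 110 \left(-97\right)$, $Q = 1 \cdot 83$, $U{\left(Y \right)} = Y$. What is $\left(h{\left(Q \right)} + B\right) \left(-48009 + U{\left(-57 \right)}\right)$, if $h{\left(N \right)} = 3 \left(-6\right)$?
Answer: $509980260$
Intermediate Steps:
$Q = 83$
$h{\left(N \right)} = -18$
$B = -10592$ ($B = 78 - 10670 = -10592$)
$\left(h{\left(Q \right)} + B\right) \left(-48009 + U{\left(-57 \right)}\right) = \left(-18 - 10592\right) \left(-48009 - 57\right) = \left(-10610\right) \left(-48066\right) = 509980260$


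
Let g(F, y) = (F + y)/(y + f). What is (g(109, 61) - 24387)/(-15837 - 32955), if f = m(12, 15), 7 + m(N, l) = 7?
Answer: 1487437/2976312 ≈ 0.49976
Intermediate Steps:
m(N, l) = 0 (m(N, l) = -7 + 7 = 0)
f = 0
g(F, y) = (F + y)/y (g(F, y) = (F + y)/(y + 0) = (F + y)/y)
(g(109, 61) - 24387)/(-15837 - 32955) = ((109 + 61)/61 - 24387)/(-15837 - 32955) = ((1/61)*170 - 24387)/(-48792) = (170/61 - 24387)*(-1/48792) = -1487437/61*(-1/48792) = 1487437/2976312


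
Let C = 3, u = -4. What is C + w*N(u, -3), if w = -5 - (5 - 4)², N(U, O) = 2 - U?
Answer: -33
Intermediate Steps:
w = -6 (w = -5 - 1*1² = -5 - 1*1 = -5 - 1 = -6)
C + w*N(u, -3) = 3 - 6*(2 - 1*(-4)) = 3 - 6*(2 + 4) = 3 - 6*6 = 3 - 36 = -33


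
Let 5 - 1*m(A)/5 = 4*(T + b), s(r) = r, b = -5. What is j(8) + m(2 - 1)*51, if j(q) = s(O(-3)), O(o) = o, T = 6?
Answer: 252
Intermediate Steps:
j(q) = -3
m(A) = 5 (m(A) = 25 - 20*(6 - 5) = 25 - 20 = 5)
j(8) + m(2 - 1)*51 = -3 + 5*51 = -3 + 255 = 252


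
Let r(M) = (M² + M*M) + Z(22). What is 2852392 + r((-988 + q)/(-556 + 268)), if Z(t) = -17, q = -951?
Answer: 118297455721/41472 ≈ 2.8525e+6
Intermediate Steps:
r(M) = -17 + 2*M² (r(M) = (M² + M*M) - 17 = (M² + M²) - 17 = 2*M² - 17 = -17 + 2*M²)
2852392 + r((-988 + q)/(-556 + 268)) = 2852392 + (-17 + 2*((-988 - 951)/(-556 + 268))²) = 2852392 + (-17 + 2*(-1939/(-288))²) = 2852392 + (-17 + 2*(-1939*(-1/288))²) = 2852392 + (-17 + 2*(1939/288)²) = 2852392 + (-17 + 2*(3759721/82944)) = 2852392 + (-17 + 3759721/41472) = 2852392 + 3054697/41472 = 118297455721/41472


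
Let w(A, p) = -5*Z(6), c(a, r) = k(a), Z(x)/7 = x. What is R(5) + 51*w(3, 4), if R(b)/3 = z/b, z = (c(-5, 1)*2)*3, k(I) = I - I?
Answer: -10710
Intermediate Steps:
k(I) = 0
Z(x) = 7*x
c(a, r) = 0
z = 0 (z = (0*2)*3 = 0*3 = 0)
w(A, p) = -210 (w(A, p) = -35*6 = -5*42 = -210)
R(b) = 0 (R(b) = 3*(0/b) = 3*0 = 0)
R(5) + 51*w(3, 4) = 0 + 51*(-210) = 0 - 10710 = -10710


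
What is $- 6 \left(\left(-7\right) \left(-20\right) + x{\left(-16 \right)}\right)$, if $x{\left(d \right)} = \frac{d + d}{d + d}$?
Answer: $-846$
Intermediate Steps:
$x{\left(d \right)} = 1$ ($x{\left(d \right)} = \frac{2 d}{2 d} = 2 d \frac{1}{2 d} = 1$)
$- 6 \left(\left(-7\right) \left(-20\right) + x{\left(-16 \right)}\right) = - 6 \left(\left(-7\right) \left(-20\right) + 1\right) = - 6 \left(140 + 1\right) = \left(-6\right) 141 = -846$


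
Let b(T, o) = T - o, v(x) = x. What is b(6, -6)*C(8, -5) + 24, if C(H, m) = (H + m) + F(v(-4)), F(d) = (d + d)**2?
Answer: 828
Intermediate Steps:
F(d) = 4*d**2 (F(d) = (2*d)**2 = 4*d**2)
C(H, m) = 64 + H + m (C(H, m) = (H + m) + 4*(-4)**2 = (H + m) + 4*16 = (H + m) + 64 = 64 + H + m)
b(6, -6)*C(8, -5) + 24 = (6 - 1*(-6))*(64 + 8 - 5) + 24 = (6 + 6)*67 + 24 = 12*67 + 24 = 804 + 24 = 828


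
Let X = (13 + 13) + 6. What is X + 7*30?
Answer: 242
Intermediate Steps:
X = 32 (X = 26 + 6 = 32)
X + 7*30 = 32 + 7*30 = 32 + 210 = 242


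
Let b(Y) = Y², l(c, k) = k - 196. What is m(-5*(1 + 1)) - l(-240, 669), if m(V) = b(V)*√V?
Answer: -473 + 100*I*√10 ≈ -473.0 + 316.23*I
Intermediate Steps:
l(c, k) = -196 + k
m(V) = V^(5/2) (m(V) = V²*√V = V^(5/2))
m(-5*(1 + 1)) - l(-240, 669) = (-5*(1 + 1))^(5/2) - (-196 + 669) = (-5*2)^(5/2) - 1*473 = (-10)^(5/2) - 473 = 100*I*√10 - 473 = -473 + 100*I*√10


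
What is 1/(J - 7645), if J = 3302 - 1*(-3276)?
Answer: -1/1067 ≈ -0.00093721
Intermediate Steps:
J = 6578 (J = 3302 + 3276 = 6578)
1/(J - 7645) = 1/(6578 - 7645) = 1/(-1067) = -1/1067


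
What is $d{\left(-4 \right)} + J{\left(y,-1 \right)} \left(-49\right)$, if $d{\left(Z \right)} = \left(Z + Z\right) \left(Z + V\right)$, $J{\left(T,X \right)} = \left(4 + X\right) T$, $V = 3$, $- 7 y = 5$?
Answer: $113$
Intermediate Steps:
$y = - \frac{5}{7}$ ($y = \left(- \frac{1}{7}\right) 5 = - \frac{5}{7} \approx -0.71429$)
$J{\left(T,X \right)} = T \left(4 + X\right)$
$d{\left(Z \right)} = 2 Z \left(3 + Z\right)$ ($d{\left(Z \right)} = \left(Z + Z\right) \left(Z + 3\right) = 2 Z \left(3 + Z\right)$)
$d{\left(-4 \right)} + J{\left(y,-1 \right)} \left(-49\right) = 2 \left(-4\right) \left(3 - 4\right) + - \frac{5 \left(4 - 1\right)}{7} \left(-49\right) = 2 \left(-4\right) \left(-1\right) + \left(- \frac{5}{7}\right) 3 \left(-49\right) = 8 - -105 = 8 + 105 = 113$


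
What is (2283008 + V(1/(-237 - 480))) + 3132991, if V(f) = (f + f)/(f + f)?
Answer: 5416000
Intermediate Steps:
V(f) = 1 (V(f) = (2*f)/((2*f)) = (2*f)*(1/(2*f)) = 1)
(2283008 + V(1/(-237 - 480))) + 3132991 = (2283008 + 1) + 3132991 = 2283009 + 3132991 = 5416000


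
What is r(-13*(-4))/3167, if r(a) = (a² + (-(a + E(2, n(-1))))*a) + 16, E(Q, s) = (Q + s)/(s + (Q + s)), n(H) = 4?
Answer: -76/15835 ≈ -0.0047995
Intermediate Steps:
E(Q, s) = (Q + s)/(Q + 2*s)
r(a) = 16 + a² + a*(-⅗ - a) (r(a) = (a² + (-(a + (2 + 4)/(2 + 2*4)))*a) + 16 = (a² + (-(a + 6/(2 + 8)))*a) + 16 = (a² + (-(a + 6/10))*a) + 16 = (a² + (-(a + (⅒)*6))*a) + 16 = (a² + (-(a + ⅗))*a) + 16 = (a² + (-(⅗ + a))*a) + 16 = (a² + (-⅗ - a)*a) + 16 = (a² + a*(-⅗ - a)) + 16 = 16 + a² + a*(-⅗ - a))
r(-13*(-4))/3167 = (16 - (-39)*(-4)/5)/3167 = (16 - ⅗*52)*(1/3167) = (16 - 156/5)*(1/3167) = -76/5*1/3167 = -76/15835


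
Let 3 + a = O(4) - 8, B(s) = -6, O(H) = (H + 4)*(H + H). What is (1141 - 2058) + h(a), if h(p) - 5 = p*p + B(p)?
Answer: 1891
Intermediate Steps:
O(H) = 2*H*(4 + H) (O(H) = (4 + H)*(2*H) = 2*H*(4 + H))
a = 53 (a = -3 + (2*4*(4 + 4) - 8) = -3 + (2*4*8 - 8) = -3 + (64 - 8) = -3 + 56 = 53)
h(p) = -1 + p**2 (h(p) = 5 + (p*p - 6) = 5 + (p**2 - 6) = 5 + (-6 + p**2) = -1 + p**2)
(1141 - 2058) + h(a) = (1141 - 2058) + (-1 + 53**2) = -917 + (-1 + 2809) = -917 + 2808 = 1891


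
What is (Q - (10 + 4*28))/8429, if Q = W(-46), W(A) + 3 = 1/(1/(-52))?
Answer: -177/8429 ≈ -0.020999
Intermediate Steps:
W(A) = -55 (W(A) = -3 + 1/(1/(-52)) = -3 + 1/(-1/52) = -3 - 52 = -55)
Q = -55
(Q - (10 + 4*28))/8429 = (-55 - (10 + 4*28))/8429 = (-55 - (10 + 112))*(1/8429) = (-55 - 1*122)*(1/8429) = (-55 - 122)*(1/8429) = -177*1/8429 = -177/8429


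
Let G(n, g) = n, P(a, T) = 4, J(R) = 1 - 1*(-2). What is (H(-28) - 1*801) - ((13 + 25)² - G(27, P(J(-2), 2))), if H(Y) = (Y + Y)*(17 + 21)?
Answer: -4346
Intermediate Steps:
H(Y) = 76*Y (H(Y) = (2*Y)*38 = 76*Y)
J(R) = 3 (J(R) = 1 + 2 = 3)
(H(-28) - 1*801) - ((13 + 25)² - G(27, P(J(-2), 2))) = (76*(-28) - 1*801) - ((13 + 25)² - 1*27) = (-2128 - 801) - (38² - 27) = -2929 - (1444 - 27) = -2929 - 1*1417 = -2929 - 1417 = -4346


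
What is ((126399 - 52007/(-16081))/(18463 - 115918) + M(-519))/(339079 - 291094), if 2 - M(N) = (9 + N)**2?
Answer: -407620818012116/75200837432175 ≈ -5.4204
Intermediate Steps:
M(N) = 2 - (9 + N)**2
((126399 - 52007/(-16081))/(18463 - 115918) + M(-519))/(339079 - 291094) = ((126399 - 52007/(-16081))/(18463 - 115918) + (2 - (9 - 519)**2))/(339079 - 291094) = ((126399 - 52007*(-1/16081))/(-97455) + (2 - 1*(-510)**2))/47985 = ((126399 + 52007/16081)*(-1/97455) + (2 - 1*260100))*(1/47985) = ((2032674326/16081)*(-1/97455) + (2 - 260100))*(1/47985) = (-2032674326/1567173855 - 260098)*(1/47985) = -407620818012116/1567173855*1/47985 = -407620818012116/75200837432175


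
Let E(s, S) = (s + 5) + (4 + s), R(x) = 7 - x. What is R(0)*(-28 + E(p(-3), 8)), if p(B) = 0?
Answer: -133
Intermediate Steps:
E(s, S) = 9 + 2*s (E(s, S) = (5 + s) + (4 + s) = 9 + 2*s)
R(0)*(-28 + E(p(-3), 8)) = (7 - 1*0)*(-28 + (9 + 2*0)) = (7 + 0)*(-28 + (9 + 0)) = 7*(-28 + 9) = 7*(-19) = -133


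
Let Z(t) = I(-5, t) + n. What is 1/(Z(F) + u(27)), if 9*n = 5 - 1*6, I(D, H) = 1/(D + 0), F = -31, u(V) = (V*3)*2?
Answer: 45/7276 ≈ 0.0061847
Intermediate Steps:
u(V) = 6*V (u(V) = (3*V)*2 = 6*V)
I(D, H) = 1/D
n = -1/9 (n = (5 - 1*6)/9 = (5 - 6)/9 = (1/9)*(-1) = -1/9 ≈ -0.11111)
Z(t) = -14/45 (Z(t) = 1/(-5) - 1/9 = -1/5 - 1/9 = -14/45)
1/(Z(F) + u(27)) = 1/(-14/45 + 6*27) = 1/(-14/45 + 162) = 1/(7276/45) = 45/7276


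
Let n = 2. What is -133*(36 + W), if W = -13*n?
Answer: -1330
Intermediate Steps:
W = -26 (W = -13*2 = -26)
-133*(36 + W) = -133*(36 - 26) = -133*10 = -1330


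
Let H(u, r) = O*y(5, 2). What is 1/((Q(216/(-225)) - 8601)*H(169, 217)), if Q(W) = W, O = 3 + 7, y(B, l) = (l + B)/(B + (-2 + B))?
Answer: -20/1505343 ≈ -1.3286e-5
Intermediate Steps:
y(B, l) = (B + l)/(-2 + 2*B)
O = 10
H(u, r) = 35/4 (H(u, r) = 10*((5 + 2)/(2*(-1 + 5))) = 10*((½)*7/4) = 10*((½)*(¼)*7) = 10*(7/8) = 35/4)
1/((Q(216/(-225)) - 8601)*H(169, 217)) = 1/((216/(-225) - 8601)*(35/4)) = (4/35)/(216*(-1/225) - 8601) = (4/35)/(-24/25 - 8601) = (4/35)/(-215049/25) = -25/215049*4/35 = -20/1505343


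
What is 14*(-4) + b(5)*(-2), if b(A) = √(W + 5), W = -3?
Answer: -56 - 2*√2 ≈ -58.828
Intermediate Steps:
b(A) = √2 (b(A) = √(-3 + 5) = √2)
14*(-4) + b(5)*(-2) = 14*(-4) + √2*(-2) = -56 - 2*√2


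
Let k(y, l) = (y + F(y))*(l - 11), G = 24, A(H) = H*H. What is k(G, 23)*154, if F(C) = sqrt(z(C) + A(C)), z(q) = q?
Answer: 44352 + 18480*sqrt(6) ≈ 89619.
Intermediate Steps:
A(H) = H**2
F(C) = sqrt(C + C**2)
k(y, l) = (-11 + l)*(y + sqrt(y*(1 + y))) (k(y, l) = (y + sqrt(y*(1 + y)))*(l - 11) = (y + sqrt(y*(1 + y)))*(-11 + l) = (-11 + l)*(y + sqrt(y*(1 + y))))
k(G, 23)*154 = (-11*24 - 11*2*sqrt(6)*sqrt(1 + 24) + 23*24 + 23*sqrt(24*(1 + 24)))*154 = (-264 - 11*10*sqrt(6) + 552 + 23*sqrt(24*25))*154 = (-264 - 110*sqrt(6) + 552 + 23*sqrt(600))*154 = (-264 - 110*sqrt(6) + 552 + 23*(10*sqrt(6)))*154 = (-264 - 110*sqrt(6) + 552 + 230*sqrt(6))*154 = (288 + 120*sqrt(6))*154 = 44352 + 18480*sqrt(6)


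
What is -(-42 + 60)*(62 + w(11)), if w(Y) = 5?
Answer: -1206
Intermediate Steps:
-(-42 + 60)*(62 + w(11)) = -(-42 + 60)*(62 + 5) = -18*67 = -1*1206 = -1206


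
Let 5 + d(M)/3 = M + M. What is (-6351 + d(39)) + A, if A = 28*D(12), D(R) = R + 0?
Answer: -5796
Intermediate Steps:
d(M) = -15 + 6*M (d(M) = -15 + 3*(M + M) = -15 + 3*(2*M) = -15 + 6*M)
D(R) = R
A = 336 (A = 28*12 = 336)
(-6351 + d(39)) + A = (-6351 + (-15 + 6*39)) + 336 = (-6351 + (-15 + 234)) + 336 = (-6351 + 219) + 336 = -6132 + 336 = -5796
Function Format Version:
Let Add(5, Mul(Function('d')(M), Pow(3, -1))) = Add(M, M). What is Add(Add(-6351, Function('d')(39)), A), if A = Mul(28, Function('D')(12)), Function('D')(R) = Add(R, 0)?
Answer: -5796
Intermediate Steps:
Function('d')(M) = Add(-15, Mul(6, M)) (Function('d')(M) = Add(-15, Mul(3, Add(M, M))) = Add(-15, Mul(3, Mul(2, M))) = Add(-15, Mul(6, M)))
Function('D')(R) = R
A = 336 (A = Mul(28, 12) = 336)
Add(Add(-6351, Function('d')(39)), A) = Add(Add(-6351, Add(-15, Mul(6, 39))), 336) = Add(Add(-6351, Add(-15, 234)), 336) = Add(Add(-6351, 219), 336) = Add(-6132, 336) = -5796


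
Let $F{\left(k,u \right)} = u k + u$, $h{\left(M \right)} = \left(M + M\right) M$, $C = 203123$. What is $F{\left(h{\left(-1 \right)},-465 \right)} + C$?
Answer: $201728$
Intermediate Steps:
$h{\left(M \right)} = 2 M^{2}$ ($h{\left(M \right)} = 2 M M = 2 M^{2}$)
$F{\left(k,u \right)} = u + k u$ ($F{\left(k,u \right)} = k u + u = u + k u$)
$F{\left(h{\left(-1 \right)},-465 \right)} + C = - 465 \left(1 + 2 \left(-1\right)^{2}\right) + 203123 = - 465 \left(1 + 2 \cdot 1\right) + 203123 = - 465 \left(1 + 2\right) + 203123 = \left(-465\right) 3 + 203123 = -1395 + 203123 = 201728$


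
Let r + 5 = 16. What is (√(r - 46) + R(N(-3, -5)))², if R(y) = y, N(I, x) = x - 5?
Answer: (10 - I*√35)² ≈ 65.0 - 118.32*I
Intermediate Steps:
N(I, x) = -5 + x
r = 11 (r = -5 + 16 = 11)
(√(r - 46) + R(N(-3, -5)))² = (√(11 - 46) + (-5 - 5))² = (√(-35) - 10)² = (I*√35 - 10)² = (-10 + I*√35)²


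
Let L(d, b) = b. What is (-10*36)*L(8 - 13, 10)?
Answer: -3600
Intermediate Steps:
(-10*36)*L(8 - 13, 10) = -10*36*10 = -360*10 = -3600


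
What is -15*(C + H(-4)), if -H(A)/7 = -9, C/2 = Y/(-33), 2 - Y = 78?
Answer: -11155/11 ≈ -1014.1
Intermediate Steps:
Y = -76 (Y = 2 - 1*78 = 2 - 78 = -76)
C = 152/33 (C = 2*(-76/(-33)) = 2*(-76*(-1/33)) = 2*(76/33) = 152/33 ≈ 4.6061)
H(A) = 63 (H(A) = -7*(-9) = 63)
-15*(C + H(-4)) = -15*(152/33 + 63) = -15*2231/33 = -11155/11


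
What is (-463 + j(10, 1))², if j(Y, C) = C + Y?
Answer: 204304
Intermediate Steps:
(-463 + j(10, 1))² = (-463 + (1 + 10))² = (-463 + 11)² = (-452)² = 204304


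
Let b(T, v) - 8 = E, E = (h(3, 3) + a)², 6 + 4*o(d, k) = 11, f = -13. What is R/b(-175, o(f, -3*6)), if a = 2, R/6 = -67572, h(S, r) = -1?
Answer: -45048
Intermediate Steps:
R = -405432 (R = 6*(-67572) = -405432)
o(d, k) = 5/4 (o(d, k) = -3/2 + (¼)*11 = -3/2 + 11/4 = 5/4)
E = 1 (E = (-1 + 2)² = 1² = 1)
b(T, v) = 9 (b(T, v) = 8 + 1 = 9)
R/b(-175, o(f, -3*6)) = -405432/9 = -405432*⅑ = -45048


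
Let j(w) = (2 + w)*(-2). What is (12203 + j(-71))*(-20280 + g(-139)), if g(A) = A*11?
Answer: -269144869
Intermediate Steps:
j(w) = -4 - 2*w
g(A) = 11*A
(12203 + j(-71))*(-20280 + g(-139)) = (12203 + (-4 - 2*(-71)))*(-20280 + 11*(-139)) = (12203 + (-4 + 142))*(-20280 - 1529) = (12203 + 138)*(-21809) = 12341*(-21809) = -269144869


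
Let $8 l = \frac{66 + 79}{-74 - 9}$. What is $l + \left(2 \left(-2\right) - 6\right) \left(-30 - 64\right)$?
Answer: $\frac{624015}{664} \approx 939.78$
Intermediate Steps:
$l = - \frac{145}{664}$ ($l = \frac{\left(66 + 79\right) \frac{1}{-74 - 9}}{8} = \frac{145 \frac{1}{-83}}{8} = \frac{145 \left(- \frac{1}{83}\right)}{8} = \frac{1}{8} \left(- \frac{145}{83}\right) = - \frac{145}{664} \approx -0.21837$)
$l + \left(2 \left(-2\right) - 6\right) \left(-30 - 64\right) = - \frac{145}{664} + \left(2 \left(-2\right) - 6\right) \left(-30 - 64\right) = - \frac{145}{664} + \left(-4 - 6\right) \left(-94\right) = - \frac{145}{664} - -940 = - \frac{145}{664} + 940 = \frac{624015}{664}$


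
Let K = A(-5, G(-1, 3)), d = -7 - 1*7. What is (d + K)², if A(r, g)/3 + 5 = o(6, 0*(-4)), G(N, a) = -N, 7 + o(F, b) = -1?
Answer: 2809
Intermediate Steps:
o(F, b) = -8 (o(F, b) = -7 - 1 = -8)
A(r, g) = -39 (A(r, g) = -15 + 3*(-8) = -15 - 24 = -39)
d = -14 (d = -7 - 7 = -14)
K = -39
(d + K)² = (-14 - 39)² = (-53)² = 2809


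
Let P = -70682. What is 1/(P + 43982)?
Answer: -1/26700 ≈ -3.7453e-5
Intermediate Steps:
1/(P + 43982) = 1/(-70682 + 43982) = 1/(-26700) = -1/26700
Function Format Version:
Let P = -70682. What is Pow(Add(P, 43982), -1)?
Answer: Rational(-1, 26700) ≈ -3.7453e-5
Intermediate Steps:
Pow(Add(P, 43982), -1) = Pow(Add(-70682, 43982), -1) = Pow(-26700, -1) = Rational(-1, 26700)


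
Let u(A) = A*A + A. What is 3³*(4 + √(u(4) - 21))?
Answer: 108 + 27*I ≈ 108.0 + 27.0*I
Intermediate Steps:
u(A) = A + A² (u(A) = A² + A = A + A²)
3³*(4 + √(u(4) - 21)) = 3³*(4 + √(4*(1 + 4) - 21)) = 27*(4 + √(4*5 - 21)) = 27*(4 + √(20 - 21)) = 27*(4 + √(-1)) = 27*(4 + I) = 108 + 27*I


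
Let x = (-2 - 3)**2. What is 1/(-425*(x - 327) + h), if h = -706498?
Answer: -1/578148 ≈ -1.7297e-6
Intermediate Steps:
x = 25 (x = (-5)**2 = 25)
1/(-425*(x - 327) + h) = 1/(-425*(25 - 327) - 706498) = 1/(-425*(-302) - 706498) = 1/(128350 - 706498) = 1/(-578148) = -1/578148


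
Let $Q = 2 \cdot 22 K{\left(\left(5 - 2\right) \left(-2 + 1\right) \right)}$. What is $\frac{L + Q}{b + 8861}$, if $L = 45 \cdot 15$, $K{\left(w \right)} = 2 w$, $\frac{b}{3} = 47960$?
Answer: $\frac{411}{152741} \approx 0.0026908$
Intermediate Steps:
$b = 143880$ ($b = 3 \cdot 47960 = 143880$)
$Q = -264$ ($Q = 2 \cdot 22 \cdot 2 \left(5 - 2\right) \left(-2 + 1\right) = 44 \cdot 2 \cdot 3 \left(-1\right) = 44 \cdot 2 \left(-3\right) = 44 \left(-6\right) = -264$)
$L = 675$
$\frac{L + Q}{b + 8861} = \frac{675 - 264}{143880 + 8861} = \frac{411}{152741}$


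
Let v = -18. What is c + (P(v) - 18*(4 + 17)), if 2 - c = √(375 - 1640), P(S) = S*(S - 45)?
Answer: 758 - I*√1265 ≈ 758.0 - 35.567*I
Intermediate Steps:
P(S) = S*(-45 + S)
c = 2 - I*√1265 (c = 2 - √(375 - 1640) = 2 - √(-1265) = 2 - I*√1265 ≈ 2.0 - 35.567*I)
c + (P(v) - 18*(4 + 17)) = (2 - I*√1265) + (-18*(-45 - 18) - 18*(4 + 17)) = (2 - I*√1265) + (-18*(-63) - 18*21) = (2 - I*√1265) + (1134 - 1*378) = (2 - I*√1265) + (1134 - 378) = (2 - I*√1265) + 756 = 758 - I*√1265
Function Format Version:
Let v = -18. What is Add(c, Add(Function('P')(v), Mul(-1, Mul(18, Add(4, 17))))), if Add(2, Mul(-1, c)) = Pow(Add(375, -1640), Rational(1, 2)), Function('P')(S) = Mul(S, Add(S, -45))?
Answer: Add(758, Mul(-1, I, Pow(1265, Rational(1, 2)))) ≈ Add(758.00, Mul(-35.567, I))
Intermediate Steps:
Function('P')(S) = Mul(S, Add(-45, S))
c = Add(2, Mul(-1, I, Pow(1265, Rational(1, 2)))) (c = Add(2, Mul(-1, Pow(Add(375, -1640), Rational(1, 2)))) = Add(2, Mul(-1, Pow(-1265, Rational(1, 2)))) = Add(2, Mul(-1, Mul(I, Pow(1265, Rational(1, 2))))) = Add(2, Mul(-1, I, Pow(1265, Rational(1, 2)))) ≈ Add(2.0000, Mul(-35.567, I)))
Add(c, Add(Function('P')(v), Mul(-1, Mul(18, Add(4, 17))))) = Add(Add(2, Mul(-1, I, Pow(1265, Rational(1, 2)))), Add(Mul(-18, Add(-45, -18)), Mul(-1, Mul(18, Add(4, 17))))) = Add(Add(2, Mul(-1, I, Pow(1265, Rational(1, 2)))), Add(Mul(-18, -63), Mul(-1, Mul(18, 21)))) = Add(Add(2, Mul(-1, I, Pow(1265, Rational(1, 2)))), Add(1134, Mul(-1, 378))) = Add(Add(2, Mul(-1, I, Pow(1265, Rational(1, 2)))), Add(1134, -378)) = Add(Add(2, Mul(-1, I, Pow(1265, Rational(1, 2)))), 756) = Add(758, Mul(-1, I, Pow(1265, Rational(1, 2))))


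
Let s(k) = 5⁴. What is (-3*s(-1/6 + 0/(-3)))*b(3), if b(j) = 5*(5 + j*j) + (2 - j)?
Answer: -129375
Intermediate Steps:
b(j) = 27 - j + 5*j² (b(j) = 5*(5 + j²) + (2 - j) = (25 + 5*j²) + (2 - j) = 27 - j + 5*j²)
s(k) = 625
(-3*s(-1/6 + 0/(-3)))*b(3) = (-3*625)*(27 - 1*3 + 5*3²) = -1875*(27 - 3 + 5*9) = -1875*(27 - 3 + 45) = -1875*69 = -129375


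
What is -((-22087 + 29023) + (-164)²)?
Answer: -33832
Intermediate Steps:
-((-22087 + 29023) + (-164)²) = -(6936 + 26896) = -1*33832 = -33832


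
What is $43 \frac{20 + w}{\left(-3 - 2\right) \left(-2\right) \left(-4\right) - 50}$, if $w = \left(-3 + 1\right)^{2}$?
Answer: $- \frac{172}{15} \approx -11.467$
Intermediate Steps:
$w = 4$ ($w = \left(-2\right)^{2} = 4$)
$43 \frac{20 + w}{\left(-3 - 2\right) \left(-2\right) \left(-4\right) - 50} = 43 \frac{20 + 4}{\left(-3 - 2\right) \left(-2\right) \left(-4\right) - 50} = 43 \frac{24}{\left(-3 - 2\right) \left(-2\right) \left(-4\right) - 50} = 43 \frac{24}{\left(-5\right) \left(-2\right) \left(-4\right) - 50} = 43 \frac{24}{10 \left(-4\right) - 50} = 43 \frac{24}{-40 - 50} = 43 \frac{24}{-90} = 43 \cdot 24 \left(- \frac{1}{90}\right) = 43 \left(- \frac{4}{15}\right) = - \frac{172}{15}$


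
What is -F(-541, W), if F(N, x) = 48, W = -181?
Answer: -48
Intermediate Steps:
-F(-541, W) = -1*48 = -48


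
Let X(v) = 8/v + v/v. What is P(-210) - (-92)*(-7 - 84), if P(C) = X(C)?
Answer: -878959/105 ≈ -8371.0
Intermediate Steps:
X(v) = 1 + 8/v (X(v) = 8/v + 1 = 1 + 8/v)
P(C) = (8 + C)/C
P(-210) - (-92)*(-7 - 84) = (8 - 210)/(-210) - (-92)*(-7 - 84) = -1/210*(-202) - (-92)*(-91) = 101/105 - 1*8372 = 101/105 - 8372 = -878959/105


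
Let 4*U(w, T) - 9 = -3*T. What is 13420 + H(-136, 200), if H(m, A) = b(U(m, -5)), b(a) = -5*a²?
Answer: 13240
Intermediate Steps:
U(w, T) = 9/4 - 3*T/4 (U(w, T) = 9/4 + (-3*T)/4 = 9/4 - 3*T/4)
H(m, A) = -180 (H(m, A) = -5*(9/4 - ¾*(-5))² = -5*(9/4 + 15/4)² = -5*6² = -5*36 = -180)
13420 + H(-136, 200) = 13420 - 180 = 13240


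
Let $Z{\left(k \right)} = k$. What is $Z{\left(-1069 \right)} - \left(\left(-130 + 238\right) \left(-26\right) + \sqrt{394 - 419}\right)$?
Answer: $1739 - 5 i \approx 1739.0 - 5.0 i$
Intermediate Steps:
$Z{\left(-1069 \right)} - \left(\left(-130 + 238\right) \left(-26\right) + \sqrt{394 - 419}\right) = -1069 - \left(\left(-130 + 238\right) \left(-26\right) + \sqrt{394 - 419}\right) = -1069 - \left(108 \left(-26\right) + \sqrt{-25}\right) = -1069 - \left(-2808 + 5 i\right) = -1069 + \left(2808 - 5 i\right) = 1739 - 5 i$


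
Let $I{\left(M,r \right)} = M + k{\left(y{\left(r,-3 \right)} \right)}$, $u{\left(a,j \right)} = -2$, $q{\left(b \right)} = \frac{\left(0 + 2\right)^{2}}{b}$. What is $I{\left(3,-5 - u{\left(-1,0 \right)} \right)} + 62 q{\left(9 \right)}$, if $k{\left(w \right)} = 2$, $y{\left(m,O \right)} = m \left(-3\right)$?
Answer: $\frac{293}{9} \approx 32.556$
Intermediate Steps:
$y{\left(m,O \right)} = - 3 m$
$q{\left(b \right)} = \frac{4}{b}$ ($q{\left(b \right)} = \frac{2^{2}}{b} = \frac{4}{b}$)
$I{\left(M,r \right)} = 2 + M$ ($I{\left(M,r \right)} = M + 2 = 2 + M$)
$I{\left(3,-5 - u{\left(-1,0 \right)} \right)} + 62 q{\left(9 \right)} = \left(2 + 3\right) + 62 \cdot \frac{4}{9} = 5 + 62 \cdot 4 \cdot \frac{1}{9} = 5 + 62 \cdot \frac{4}{9} = 5 + \frac{248}{9} = \frac{293}{9}$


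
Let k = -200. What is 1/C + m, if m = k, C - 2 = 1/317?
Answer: -126683/635 ≈ -199.50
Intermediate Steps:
C = 635/317 (C = 2 + 1/317 = 635/317 ≈ 2.0032)
m = -200
1/C + m = 1/(635/317) - 200 = 317/635 - 200 = -126683/635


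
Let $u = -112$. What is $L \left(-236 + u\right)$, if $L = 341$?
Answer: $-118668$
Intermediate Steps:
$L \left(-236 + u\right) = 341 \left(-236 - 112\right) = 341 \left(-348\right) = -118668$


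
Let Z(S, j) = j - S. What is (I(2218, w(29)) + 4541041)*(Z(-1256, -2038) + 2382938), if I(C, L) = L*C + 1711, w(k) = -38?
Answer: 10620766297008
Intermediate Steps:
I(C, L) = 1711 + C*L (I(C, L) = C*L + 1711 = 1711 + C*L)
(I(2218, w(29)) + 4541041)*(Z(-1256, -2038) + 2382938) = ((1711 + 2218*(-38)) + 4541041)*((-2038 - 1*(-1256)) + 2382938) = ((1711 - 84284) + 4541041)*((-2038 + 1256) + 2382938) = (-82573 + 4541041)*(-782 + 2382938) = 4458468*2382156 = 10620766297008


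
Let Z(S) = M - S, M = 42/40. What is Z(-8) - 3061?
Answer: -61039/20 ≈ -3051.9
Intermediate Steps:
M = 21/20 (M = 42*(1/40) = 21/20 ≈ 1.0500)
Z(S) = 21/20 - S
Z(-8) - 3061 = (21/20 - 1*(-8)) - 3061 = (21/20 + 8) - 3061 = 181/20 - 3061 = -61039/20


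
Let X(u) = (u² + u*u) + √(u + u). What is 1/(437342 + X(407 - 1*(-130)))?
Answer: 507040/514179122663 - √1074/1028358245326 ≈ 9.8608e-7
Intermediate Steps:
X(u) = 2*u² + √2*√u (X(u) = (u² + u²) + √(2*u) = 2*u² + √2*√u)
1/(437342 + X(407 - 1*(-130))) = 1/(437342 + (2*(407 - 1*(-130))² + √2*√(407 - 1*(-130)))) = 1/(437342 + (2*(407 + 130)² + √2*√(407 + 130))) = 1/(437342 + (2*537² + √2*√537)) = 1/(437342 + (2*288369 + √1074)) = 1/(437342 + (576738 + √1074)) = 1/(1014080 + √1074)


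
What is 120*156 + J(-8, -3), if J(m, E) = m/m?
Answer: 18721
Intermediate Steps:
J(m, E) = 1
120*156 + J(-8, -3) = 120*156 + 1 = 18720 + 1 = 18721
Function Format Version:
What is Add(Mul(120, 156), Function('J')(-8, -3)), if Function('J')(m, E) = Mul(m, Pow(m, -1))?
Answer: 18721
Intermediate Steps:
Function('J')(m, E) = 1
Add(Mul(120, 156), Function('J')(-8, -3)) = Add(Mul(120, 156), 1) = Add(18720, 1) = 18721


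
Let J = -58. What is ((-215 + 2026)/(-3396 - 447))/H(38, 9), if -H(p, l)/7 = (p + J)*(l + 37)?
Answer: -1811/24748920 ≈ -7.3175e-5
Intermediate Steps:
H(p, l) = -7*(-58 + p)*(37 + l) (H(p, l) = -7*(p - 58)*(l + 37) = -7*(-58 + p)*(37 + l))
((-215 + 2026)/(-3396 - 447))/H(38, 9) = ((-215 + 2026)/(-3396 - 447))/(15022 - 259*38 + 406*9 - 7*9*38) = (1811/(-3843))/(15022 - 9842 + 3654 - 2394) = (1811*(-1/3843))/6440 = -1811/3843*1/6440 = -1811/24748920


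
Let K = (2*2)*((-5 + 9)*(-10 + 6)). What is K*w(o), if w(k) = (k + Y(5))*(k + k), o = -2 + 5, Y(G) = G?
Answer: -3072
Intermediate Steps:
o = 3
w(k) = 2*k*(5 + k) (w(k) = (k + 5)*(k + k) = (5 + k)*(2*k) = 2*k*(5 + k))
K = -64 (K = 4*(4*(-4)) = 4*(-16) = -64)
K*w(o) = -128*3*(5 + 3) = -128*3*8 = -64*48 = -3072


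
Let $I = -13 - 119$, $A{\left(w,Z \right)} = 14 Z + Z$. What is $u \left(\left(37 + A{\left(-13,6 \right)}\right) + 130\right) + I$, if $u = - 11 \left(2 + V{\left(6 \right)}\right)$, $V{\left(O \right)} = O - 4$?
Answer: $-11440$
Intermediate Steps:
$V{\left(O \right)} = -4 + O$ ($V{\left(O \right)} = O - 4 = -4 + O$)
$A{\left(w,Z \right)} = 15 Z$
$u = -44$ ($u = - 11 \left(2 + \left(-4 + 6\right)\right) = - 11 \left(2 + 2\right) = \left(-11\right) 4 = -44$)
$I = -132$
$u \left(\left(37 + A{\left(-13,6 \right)}\right) + 130\right) + I = - 44 \left(\left(37 + 15 \cdot 6\right) + 130\right) - 132 = - 44 \left(\left(37 + 90\right) + 130\right) - 132 = - 44 \left(127 + 130\right) - 132 = \left(-44\right) 257 - 132 = -11308 - 132 = -11440$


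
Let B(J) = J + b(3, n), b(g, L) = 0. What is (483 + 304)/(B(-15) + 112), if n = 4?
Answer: 787/97 ≈ 8.1134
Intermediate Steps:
B(J) = J (B(J) = J + 0 = J)
(483 + 304)/(B(-15) + 112) = (483 + 304)/(-15 + 112) = 787/97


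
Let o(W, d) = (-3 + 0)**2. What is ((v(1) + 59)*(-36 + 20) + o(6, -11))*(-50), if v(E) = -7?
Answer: 41150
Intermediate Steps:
o(W, d) = 9 (o(W, d) = (-3)**2 = 9)
((v(1) + 59)*(-36 + 20) + o(6, -11))*(-50) = ((-7 + 59)*(-36 + 20) + 9)*(-50) = (52*(-16) + 9)*(-50) = (-832 + 9)*(-50) = -823*(-50) = 41150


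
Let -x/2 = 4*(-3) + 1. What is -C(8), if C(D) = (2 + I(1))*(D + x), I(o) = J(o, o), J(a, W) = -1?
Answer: -30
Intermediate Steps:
x = 22 (x = -2*(4*(-3) + 1) = -2*(-12 + 1) = -2*(-11) = 22)
I(o) = -1
C(D) = 22 + D (C(D) = (2 - 1)*(D + 22) = 1*(22 + D) = 22 + D)
-C(8) = -(22 + 8) = -1*30 = -30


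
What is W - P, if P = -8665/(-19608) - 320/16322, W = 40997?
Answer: 6560308767551/160020888 ≈ 40997.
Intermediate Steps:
P = 67577785/160020888 (P = -8665*(-1/19608) - 320*1/16322 = 8665/19608 - 160/8161 = 67577785/160020888 ≈ 0.42231)
W - P = 40997 - 1*67577785/160020888 = 40997 - 67577785/160020888 = 6560308767551/160020888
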